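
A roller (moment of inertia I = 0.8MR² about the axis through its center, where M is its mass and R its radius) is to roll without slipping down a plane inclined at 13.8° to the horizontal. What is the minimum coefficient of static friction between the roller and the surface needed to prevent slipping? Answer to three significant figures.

μ_min ≈ 0.109

For this body I = 0.8MR², i.e. k = I/(MR²) = 0.8.
Translational: Mg sinθ − f = Ma. Rotational about the CM: fR = Iα = kMRa, so f = kMa.
These give a = g sinθ/(1+k) and the required friction f = kMg sinθ/(1+k).
The normal force is N = Mg cosθ, so μ_min = f/N = k tanθ/(1+k).
μ_min = 0.8 × tan13.8° / 1.8 ≈ 0.109.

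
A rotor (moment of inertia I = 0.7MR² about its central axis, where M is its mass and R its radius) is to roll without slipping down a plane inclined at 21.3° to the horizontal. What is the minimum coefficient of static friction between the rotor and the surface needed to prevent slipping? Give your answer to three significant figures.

Here I = 0.7MR², so the shape factor k = I/(MR²) = 0.7.
Translational: Mg sinθ − f = Ma. Rotational about the CM: fR = Iα = kMRa, so f = kMa.
These give a = g sinθ/(1+k) and the required friction f = kMg sinθ/(1+k).
The normal force is N = Mg cosθ, so μ_min = f/N = k tanθ/(1+k).
μ_min = 0.7 × tan21.3° / 1.7 ≈ 0.161.

μ_min ≈ 0.161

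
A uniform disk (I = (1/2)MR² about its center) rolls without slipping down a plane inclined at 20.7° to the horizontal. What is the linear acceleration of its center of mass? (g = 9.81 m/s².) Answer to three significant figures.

a ≈ 2.31 m/s²

Here I = (1/2)MR², so the shape factor k = I/(MR²) = 0.5.
Newton's second law down the slope: Mg sinθ − f = Ma. The torque equation fR = Iα (with α = a/R) gives f = kMa.
Eliminating f: Mg sinθ = (1+k)Ma, so a = g sinθ/(1+k) = 9.81 × sin20.7° / 1.5 ≈ 2.31 m/s².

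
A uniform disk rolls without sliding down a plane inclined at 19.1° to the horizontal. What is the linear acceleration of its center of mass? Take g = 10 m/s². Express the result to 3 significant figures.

Here I = (1/2)MR², so the shape factor k = I/(MR²) = 0.5.
Translational: Mg sinθ − f = Ma. Rotational about the CM: fR = Iα = kMRa, so f = kMa.
Eliminating f: Mg sinθ = (1+k)Ma, so a = g sinθ/(1+k) = 10 × sin19.1° / 1.5 ≈ 2.18 m/s².

a ≈ 2.18 m/s²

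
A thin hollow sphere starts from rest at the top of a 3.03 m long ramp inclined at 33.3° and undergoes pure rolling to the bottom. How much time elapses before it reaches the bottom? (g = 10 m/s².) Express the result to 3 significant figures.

For this body I = (2/3)MR², i.e. k = I/(MR²) = 2/3.
Translational: Mg sinθ − f = Ma. Rotational about the CM: fR = Iα = kMRa, so f = kMa.
Hence a = g sinθ/(1+k) = 10×sin33.3°/1.667 = 3.294 m/s².
With constant a from rest, t = √(2L/a) = √(2·3.03/3.294) ≈ 1.36 s.

t ≈ 1.36 s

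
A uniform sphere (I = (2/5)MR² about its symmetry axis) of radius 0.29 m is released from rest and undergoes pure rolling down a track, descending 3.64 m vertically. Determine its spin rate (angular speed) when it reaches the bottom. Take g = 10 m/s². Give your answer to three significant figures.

The moment of inertia is (2/5)MR², giving k ≡ I/(MR²) = 0.4.
Pure rolling means v = ωR; then KE = ½Mv² + ½I(v/R)² = ½(1+k)Mv² = (7/10)Mv².
Energy conservation Mgh = ½(1+k)Mv² gives v = √(2gh/(1+k)) = √(2 × 10 × 3.64 / 1.4) = 7.211 m/s.
The angular speed follows from ω = v/R = 7.211/0.29 ≈ 24.9 rad/s.

ω ≈ 24.9 rad/s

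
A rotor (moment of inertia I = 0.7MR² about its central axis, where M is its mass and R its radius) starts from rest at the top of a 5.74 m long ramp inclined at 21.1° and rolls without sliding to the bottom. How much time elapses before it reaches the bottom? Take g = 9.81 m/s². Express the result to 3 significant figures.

t ≈ 2.35 s

With I = 0.7MR², the ratio k = I/(MR²) is 0.7.
Translational: Mg sinθ − f = Ma. Rotational about the CM: fR = Iα = kMRa, so f = kMa.
Hence a = g sinθ/(1+k) = 9.81×sin21.1°/1.7 = 2.077 m/s².
With constant a from rest, t = √(2L/a) = √(2·5.74/2.077) ≈ 2.35 s.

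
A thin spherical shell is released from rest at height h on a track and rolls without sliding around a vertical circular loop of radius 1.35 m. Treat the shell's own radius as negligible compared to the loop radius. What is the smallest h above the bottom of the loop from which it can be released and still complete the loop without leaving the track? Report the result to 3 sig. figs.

h_min ≈ 3.83 m

Here I = (2/3)MR², so the shape factor k = I/(MR²) = 2/3.
At the top, contact is just lost when gravity alone supplies the centripetal force: Mg = Mv_top²/r, i.e. v_top² = gr.
With ω = v/R, the kinetic energy at speed v is ½(1+k)Mv² = (5/6)Mv².
Energy conservation from release (height h) to the top (height 2r): Mgh = Mg(2r) + (5/6)M·gr.
Thus h_min = 2r + (1+k)r/2 = r(2 + 1.667/2) = 1.35 × 2.833 ≈ 3.83 m.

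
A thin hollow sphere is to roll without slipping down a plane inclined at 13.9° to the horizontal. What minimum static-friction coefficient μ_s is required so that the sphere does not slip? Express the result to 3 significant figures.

μ_min ≈ 0.0990

Here I = (2/3)MR², so the shape factor k = I/(MR²) = 2/3.
Translational: Mg sinθ − f = Ma. Rotational about the CM: fR = Iα = kMRa, so f = kMa.
These give a = g sinθ/(1+k) and the required friction f = kMg sinθ/(1+k).
With N = Mg cosθ, the no-slip condition f ≤ μN gives μ_min = f/N = k tanθ/(1+k).
μ_min = (2/3) × tan13.9° / 1.667 ≈ 0.0990.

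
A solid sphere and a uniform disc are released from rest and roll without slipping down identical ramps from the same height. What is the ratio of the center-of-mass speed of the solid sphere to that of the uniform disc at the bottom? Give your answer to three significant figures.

Each satisfies Mgh = ½(1+k)Mv² with k = I/(MR²), so v ∝ 1/√(1+k).
For the solid sphere k = 0.4; for the uniform disc k = 0.5.
v₁/v₂ = √((1+k₂)/(1+k₁)) = √(1.5/1.4) ≈ 1.04.

v_ratio ≈ 1.04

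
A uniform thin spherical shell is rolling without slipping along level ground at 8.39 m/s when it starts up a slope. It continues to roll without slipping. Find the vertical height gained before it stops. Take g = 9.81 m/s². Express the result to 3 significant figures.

With I = (2/3)MR², the ratio k = I/(MR²) is 2/3.
The rolling condition ω = v/R makes the rotational term ½I(v/R)² = ½kMv², so KE_total = ½(1+k)Mv² = (5/6)Mv².
All of this converts to potential energy at the highest point: (5/6)Mv₀² = Mgh.
Thus h = (1+k)v₀²/(2g) = 1.667 × 8.39² / (2 × 9.81) ≈ 5.98 m.

h ≈ 5.98 m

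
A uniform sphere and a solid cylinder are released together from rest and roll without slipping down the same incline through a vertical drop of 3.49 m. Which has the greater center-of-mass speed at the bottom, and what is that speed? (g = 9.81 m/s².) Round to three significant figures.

For rolling without slipping, Mgh = ½(1+k)Mv² where k = I/(MR²), so v = √(2gh/(1+k)).
Uniform sphere: k = 0.4, giving v = √(2×9.81×3.49/1.4) = 6.994 m/s.
Solid cylinder: k = 0.5, giving v = √(2×9.81×3.49/1.5) = 6.756 m/s.
The smaller k wins: the uniform sphere, at ≈ 6.99 m/s.

the uniform sphere, at v ≈ 6.99 m/s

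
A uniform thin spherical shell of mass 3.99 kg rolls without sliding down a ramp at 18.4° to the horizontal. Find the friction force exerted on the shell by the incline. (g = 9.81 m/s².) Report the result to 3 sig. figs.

f ≈ 4.94 N

For this body I = (2/3)MR², i.e. k = I/(MR²) = 2/3.
Along the incline Mg sinθ − f = Ma, and torque about the center fR = Iα = kMR²(a/R) gives f = kMa.
Combining, a = g sinθ/(1+k) and f = kMa = kMg sinθ/(1+k).
f = (2/3) × 3.99 × 9.81 × sin18.4° / 1.667 ≈ 4.94 N.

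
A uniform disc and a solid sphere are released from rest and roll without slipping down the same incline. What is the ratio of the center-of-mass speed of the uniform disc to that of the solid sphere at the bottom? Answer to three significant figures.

v_ratio ≈ 0.966

Each satisfies Mgh = ½(1+k)Mv² with k = I/(MR²), so v ∝ 1/√(1+k).
For the uniform disc k = 0.5; for the solid sphere k = 0.4.
v₁/v₂ = √((1+k₂)/(1+k₁)) = √(1.4/1.5) ≈ 0.966.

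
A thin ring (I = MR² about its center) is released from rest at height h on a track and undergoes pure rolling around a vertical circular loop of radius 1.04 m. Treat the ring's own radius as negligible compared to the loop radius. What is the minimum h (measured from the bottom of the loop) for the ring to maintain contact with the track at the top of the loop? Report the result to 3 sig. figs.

The moment of inertia is MR², giving k ≡ I/(MR²) = 1.
At the top of the loop, the minimum-contact condition is Mg = Mv_top²/r, so v_top² = gr.
With ω = v/R, the kinetic energy at speed v is ½(1+k)Mv² = Mv².
Energy conservation from release (height h) to the top (height 2r): Mgh = Mg(2r) + M·gr.
Thus h_min = 2r + (1+k)r/2 = r(2 + 2/2) = 1.04 × 3 ≈ 3.12 m.

h_min ≈ 3.12 m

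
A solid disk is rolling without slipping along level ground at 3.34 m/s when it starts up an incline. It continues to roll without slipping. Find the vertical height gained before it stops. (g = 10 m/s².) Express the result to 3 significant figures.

Here I = (1/2)MR², so the shape factor k = I/(MR²) = 0.5.
The rolling condition ω = v/R makes the rotational term ½I(v/R)² = ½kMv², so KE_total = ½(1+k)Mv² = (3/4)Mv².
At the top the kinetic energy is zero, so (3/4)Mv₀² = Mgh.
Thus h = (1+k)v₀²/(2g) = 1.5 × 3.34² / (2 × 10) ≈ 0.837 m.

h ≈ 0.837 m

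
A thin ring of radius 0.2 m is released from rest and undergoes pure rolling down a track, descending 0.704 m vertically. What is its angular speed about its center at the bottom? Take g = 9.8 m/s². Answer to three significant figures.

For this body I = MR², i.e. k = I/(MR²) = 1.
The rolling condition ω = v/R makes the rotational term ½I(v/R)² = ½kMv², so KE_total = ½(1+k)Mv² = Mv².
Energy conservation Mgh = ½(1+k)Mv² gives v = √(2gh/(1+k)) = √(2 × 9.8 × 0.704 / 2) = 2.627 m/s.
The angular speed follows from ω = v/R = 2.627/0.2 ≈ 13.1 rad/s.

ω ≈ 13.1 rad/s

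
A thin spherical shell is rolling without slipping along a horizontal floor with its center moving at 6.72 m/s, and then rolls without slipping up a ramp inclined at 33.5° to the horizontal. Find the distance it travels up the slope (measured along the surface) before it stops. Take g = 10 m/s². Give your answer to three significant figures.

The moment of inertia is (2/3)MR², giving k ≡ I/(MR²) = 2/3.
The rolling condition ω = v/R makes the rotational term ½I(v/R)² = ½kMv², so KE_total = ½(1+k)Mv² = (5/6)Mv².
Setting this equal to Mgh gives the vertical rise h = (1+k)v₀²/(2g) = 1.667×6.72²/(2×10) = 3.763 m.
Along the incline, d = h/sinθ = 3.763/sin33.5° ≈ 6.82 m.

d ≈ 6.82 m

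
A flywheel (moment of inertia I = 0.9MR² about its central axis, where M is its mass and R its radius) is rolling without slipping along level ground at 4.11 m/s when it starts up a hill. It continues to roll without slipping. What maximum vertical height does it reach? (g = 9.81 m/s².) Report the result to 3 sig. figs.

h ≈ 1.64 m

For this body I = 0.9MR², i.e. k = I/(MR²) = 0.9.
Since it rolls without slipping, ω = v/R and KE = ½Mv² + ½Iω² = ½(1+k)Mv² = (19/20)Mv².
At the top the kinetic energy is zero, so (19/20)Mv₀² = Mgh.
Thus h = (1+k)v₀²/(2g) = 1.9 × 4.11² / (2 × 9.81) ≈ 1.64 m.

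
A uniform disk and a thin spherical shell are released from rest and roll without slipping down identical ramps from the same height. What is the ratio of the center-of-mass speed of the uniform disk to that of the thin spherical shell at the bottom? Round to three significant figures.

Each satisfies Mgh = ½(1+k)Mv² with k = I/(MR²), so v ∝ 1/√(1+k).
For the uniform disk k = 0.5; for the thin spherical shell k = 2/3.
v₁/v₂ = √((1+k₂)/(1+k₁)) = √(1.667/1.5) ≈ 1.05.

v_ratio ≈ 1.05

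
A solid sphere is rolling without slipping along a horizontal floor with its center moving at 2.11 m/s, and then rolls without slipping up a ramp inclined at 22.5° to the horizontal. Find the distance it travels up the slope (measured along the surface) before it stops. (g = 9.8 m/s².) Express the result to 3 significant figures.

Here I = (2/5)MR², so the shape factor k = I/(MR²) = 0.4.
Since it rolls without slipping, ω = v/R and KE = ½Mv² + ½Iω² = ½(1+k)Mv² = (7/10)Mv².
Setting this equal to Mgh gives the vertical rise h = (1+k)v₀²/(2g) = 1.4×2.11²/(2×9.8) = 0.318 m.
Along the incline, d = h/sinθ = 0.318/sin22.5° ≈ 0.831 m.

d ≈ 0.831 m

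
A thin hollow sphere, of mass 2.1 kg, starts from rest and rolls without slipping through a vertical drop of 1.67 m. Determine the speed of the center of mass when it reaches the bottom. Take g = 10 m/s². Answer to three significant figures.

v ≈ 4.48 m/s

For this body I = (2/3)MR², i.e. k = I/(MR²) = 2/3.
Since it rolls without slipping, ω = v/R and KE = ½Mv² + ½Iω² = ½(1+k)Mv² = (5/6)Mv².
Energy conservation: Mgh = (5/6)Mv², so v = √(2gh/(1+k)) = √(2 × 10 × 1.67 / 1.667) ≈ 4.48 m/s.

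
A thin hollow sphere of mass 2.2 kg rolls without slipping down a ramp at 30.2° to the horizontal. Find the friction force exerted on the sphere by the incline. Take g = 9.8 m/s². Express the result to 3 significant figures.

The moment of inertia is (2/3)MR², giving k ≡ I/(MR²) = 2/3.
Translational: Mg sinθ − f = Ma. Rotational about the CM: fR = Iα = kMRa, so f = kMa.
Combining, a = g sinθ/(1+k) and f = kMa = kMg sinθ/(1+k).
f = (2/3) × 2.2 × 9.8 × sin30.2° / 1.667 ≈ 4.34 N.

f ≈ 4.34 N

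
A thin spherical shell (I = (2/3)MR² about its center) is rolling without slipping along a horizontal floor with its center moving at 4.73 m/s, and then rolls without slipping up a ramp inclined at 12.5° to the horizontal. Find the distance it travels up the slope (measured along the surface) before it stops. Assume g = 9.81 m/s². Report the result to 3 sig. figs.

d ≈ 8.78 m

The moment of inertia is (2/3)MR², giving k ≡ I/(MR²) = 2/3.
The rolling condition ω = v/R makes the rotational term ½I(v/R)² = ½kMv², so KE_total = ½(1+k)Mv² = (5/6)Mv².
Setting this equal to Mgh gives the vertical rise h = (1+k)v₀²/(2g) = 1.667×4.73²/(2×9.81) = 1.901 m.
Along the incline, d = h/sinθ = 1.901/sin12.5° ≈ 8.78 m.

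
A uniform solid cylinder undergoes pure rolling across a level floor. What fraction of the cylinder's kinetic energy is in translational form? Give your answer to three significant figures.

fraction ≈ 0.667

With I = (1/2)MR², the ratio k = I/(MR²) is 0.5.
With ω = v/R, KE_trans = ½Mv² and KE_rot = ½Iω² = ½kMv², so KE_total = ½(1+k)Mv².
The translational fraction is therefore 1/(1+k) = 1/1.5 ≈ 0.667.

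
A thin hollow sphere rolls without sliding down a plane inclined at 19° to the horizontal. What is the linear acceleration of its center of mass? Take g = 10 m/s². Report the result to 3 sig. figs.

For this body I = (2/3)MR², i.e. k = I/(MR²) = 2/3.
Newton's second law down the slope: Mg sinθ − f = Ma. The torque equation fR = Iα (with α = a/R) gives f = kMa.
Eliminating f: Mg sinθ = (1+k)Ma, so a = g sinθ/(1+k) = 10 × sin19° / 1.667 ≈ 1.95 m/s².

a ≈ 1.95 m/s²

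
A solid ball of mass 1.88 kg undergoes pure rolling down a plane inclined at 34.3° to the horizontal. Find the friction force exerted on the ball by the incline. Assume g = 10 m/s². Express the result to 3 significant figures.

f ≈ 3.03 N

The moment of inertia is (2/5)MR², giving k ≡ I/(MR²) = 0.4.
Translational: Mg sinθ − f = Ma. Rotational about the CM: fR = Iα = kMRa, so f = kMa.
Combining, a = g sinθ/(1+k) and f = kMa = kMg sinθ/(1+k).
f = 0.4 × 1.88 × 10 × sin34.3° / 1.4 ≈ 3.03 N.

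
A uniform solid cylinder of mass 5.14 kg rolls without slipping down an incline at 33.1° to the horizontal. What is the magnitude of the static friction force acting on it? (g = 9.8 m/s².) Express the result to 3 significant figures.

f ≈ 9.17 N

With I = (1/2)MR², the ratio k = I/(MR²) is 0.5.
Along the incline Mg sinθ − f = Ma, and torque about the center fR = Iα = kMR²(a/R) gives f = kMa.
Combining, a = g sinθ/(1+k) and f = kMa = kMg sinθ/(1+k).
f = 0.5 × 5.14 × 9.8 × sin33.1° / 1.5 ≈ 9.17 N.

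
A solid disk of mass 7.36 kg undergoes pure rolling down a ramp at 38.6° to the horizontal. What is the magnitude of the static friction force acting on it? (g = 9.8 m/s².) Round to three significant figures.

f ≈ 15.0 N

With I = (1/2)MR², the ratio k = I/(MR²) is 0.5.
Along the incline Mg sinθ − f = Ma, and torque about the center fR = Iα = kMR²(a/R) gives f = kMa.
Combining, a = g sinθ/(1+k) and f = kMa = kMg sinθ/(1+k).
f = 0.5 × 7.36 × 9.8 × sin38.6° / 1.5 ≈ 15.0 N.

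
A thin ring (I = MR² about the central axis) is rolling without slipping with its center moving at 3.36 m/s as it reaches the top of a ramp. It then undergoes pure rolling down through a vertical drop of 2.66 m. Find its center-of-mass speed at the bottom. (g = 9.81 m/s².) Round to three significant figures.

The moment of inertia is MR², giving k ≡ I/(MR²) = 1.
Since it rolls without slipping, ω = v/R and KE = ½Mv² + ½Iω² = ½(1+k)Mv² = Mv².
Energy conservation: Mv₀² + Mgh = Mv², so v² = v₀² + 2gh/(1+k).
v = √(3.36² + 2×9.81×2.66/2) = √37.38 ≈ 6.11 m/s.

v ≈ 6.11 m/s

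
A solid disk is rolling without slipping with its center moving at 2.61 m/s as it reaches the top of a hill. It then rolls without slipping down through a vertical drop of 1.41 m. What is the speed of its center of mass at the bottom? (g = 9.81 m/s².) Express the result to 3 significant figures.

v ≈ 5.03 m/s

The moment of inertia is (1/2)MR², giving k ≡ I/(MR²) = 0.5.
The rolling condition ω = v/R makes the rotational term ½I(v/R)² = ½kMv², so KE_total = ½(1+k)Mv² = (3/4)Mv².
Conserving energy between top and bottom: (3/4)Mv² = (3/4)Mv₀² + Mgh, hence v² = v₀² + 2gh/(1+k).
v = √(2.61² + 2×9.81×1.41/1.5) = √25.25 ≈ 5.03 m/s.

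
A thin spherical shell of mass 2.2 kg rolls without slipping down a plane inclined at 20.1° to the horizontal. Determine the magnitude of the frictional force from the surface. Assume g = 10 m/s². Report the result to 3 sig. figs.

f ≈ 3.02 N

The moment of inertia is (2/3)MR², giving k ≡ I/(MR²) = 2/3.
Along the incline Mg sinθ − f = Ma, and torque about the center fR = Iα = kMR²(a/R) gives f = kMa.
Combining, a = g sinθ/(1+k) and f = kMa = kMg sinθ/(1+k).
f = (2/3) × 2.2 × 10 × sin20.1° / 1.667 ≈ 3.02 N.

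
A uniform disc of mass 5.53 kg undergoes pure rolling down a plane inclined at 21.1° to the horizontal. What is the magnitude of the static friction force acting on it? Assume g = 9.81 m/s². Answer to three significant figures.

f ≈ 6.51 N

With I = (1/2)MR², the ratio k = I/(MR²) is 0.5.
Along the incline Mg sinθ − f = Ma, and torque about the center fR = Iα = kMR²(a/R) gives f = kMa.
Combining, a = g sinθ/(1+k) and f = kMa = kMg sinθ/(1+k).
f = 0.5 × 5.53 × 9.81 × sin21.1° / 1.5 ≈ 6.51 N.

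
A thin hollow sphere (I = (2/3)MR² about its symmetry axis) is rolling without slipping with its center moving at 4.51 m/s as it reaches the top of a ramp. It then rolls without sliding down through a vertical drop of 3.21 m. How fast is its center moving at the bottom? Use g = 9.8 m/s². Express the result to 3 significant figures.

With I = (2/3)MR², the ratio k = I/(MR²) is 2/3.
The rolling condition ω = v/R makes the rotational term ½I(v/R)² = ½kMv², so KE_total = ½(1+k)Mv² = (5/6)Mv².
Conserving energy between top and bottom: (5/6)Mv² = (5/6)Mv₀² + Mgh, hence v² = v₀² + 2gh/(1+k).
v = √(4.51² + 2×9.8×3.21/1.667) = √58.09 ≈ 7.62 m/s.

v ≈ 7.62 m/s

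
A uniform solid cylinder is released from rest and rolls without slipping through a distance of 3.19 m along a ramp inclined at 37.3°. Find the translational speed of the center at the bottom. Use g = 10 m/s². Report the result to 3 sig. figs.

For this body I = (1/2)MR², i.e. k = I/(MR²) = 0.5.
Since it rolls without slipping, ω = v/R and KE = ½Mv² + ½Iω² = ½(1+k)Mv² = (3/4)Mv².
The vertical drop is h = L sinθ = 3.19 × sin37.3° = 1.933 m.
Energy conservation: Mgh = (3/4)Mv², so v = √(2gh/(1+k)) = √(2 × 10 × 1.933 / 1.5) ≈ 5.08 m/s.

v ≈ 5.08 m/s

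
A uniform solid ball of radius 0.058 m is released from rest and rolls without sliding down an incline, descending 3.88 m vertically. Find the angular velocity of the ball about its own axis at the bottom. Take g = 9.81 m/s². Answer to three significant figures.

ω ≈ 127 rad/s

Here I = (2/5)MR², so the shape factor k = I/(MR²) = 0.4.
Since it rolls without slipping, ω = v/R and KE = ½Mv² + ½Iω² = ½(1+k)Mv² = (7/10)Mv².
Energy conservation Mgh = ½(1+k)Mv² gives v = √(2gh/(1+k)) = √(2 × 9.81 × 3.88 / 1.4) = 7.374 m/s.
The angular speed follows from ω = v/R = 7.374/0.058 ≈ 127 rad/s.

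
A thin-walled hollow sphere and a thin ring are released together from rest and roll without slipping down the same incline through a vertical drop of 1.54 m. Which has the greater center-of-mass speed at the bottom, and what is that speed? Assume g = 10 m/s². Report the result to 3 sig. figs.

the thin-walled hollow sphere, at v ≈ 4.30 m/s

For rolling without slipping, Mgh = ½(1+k)Mv² where k = I/(MR²), so v = √(2gh/(1+k)).
Thin-walled hollow sphere: k = 2/3, giving v = √(2×10×1.54/1.667) = 4.299 m/s.
Thin ring: k = 1, giving v = √(2×10×1.54/2) = 3.924 m/s.
The smaller k wins: the thin-walled hollow sphere, at ≈ 4.30 m/s.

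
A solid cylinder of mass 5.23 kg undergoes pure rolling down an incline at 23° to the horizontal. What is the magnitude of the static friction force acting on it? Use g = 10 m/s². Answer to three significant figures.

f ≈ 6.81 N

Here I = (1/2)MR², so the shape factor k = I/(MR²) = 0.5.
Along the incline Mg sinθ − f = Ma, and torque about the center fR = Iα = kMR²(a/R) gives f = kMa.
Combining, a = g sinθ/(1+k) and f = kMa = kMg sinθ/(1+k).
f = 0.5 × 5.23 × 10 × sin23° / 1.5 ≈ 6.81 N.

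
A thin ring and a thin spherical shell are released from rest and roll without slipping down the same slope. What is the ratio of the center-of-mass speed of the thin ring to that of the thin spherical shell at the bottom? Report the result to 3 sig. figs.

Each satisfies Mgh = ½(1+k)Mv² with k = I/(MR²), so v ∝ 1/√(1+k).
For the thin ring k = 1; for the thin spherical shell k = 2/3.
v₁/v₂ = √((1+k₂)/(1+k₁)) = √(1.667/2) ≈ 0.913.

v_ratio ≈ 0.913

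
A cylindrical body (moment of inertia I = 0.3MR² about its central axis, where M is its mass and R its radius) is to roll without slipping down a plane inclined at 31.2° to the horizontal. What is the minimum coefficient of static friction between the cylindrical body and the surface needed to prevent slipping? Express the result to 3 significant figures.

Here I = 0.3MR², so the shape factor k = I/(MR²) = 0.3.
Translational: Mg sinθ − f = Ma. Rotational about the CM: fR = Iα = kMRa, so f = kMa.
These give a = g sinθ/(1+k) and the required friction f = kMg sinθ/(1+k).
The normal force is N = Mg cosθ, so μ_min = f/N = k tanθ/(1+k).
μ_min = 0.3 × tan31.2° / 1.3 ≈ 0.140.

μ_min ≈ 0.140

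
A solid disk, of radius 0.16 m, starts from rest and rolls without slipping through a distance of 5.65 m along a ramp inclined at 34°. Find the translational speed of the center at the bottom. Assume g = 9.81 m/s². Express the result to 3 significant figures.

v ≈ 6.43 m/s

Here I = (1/2)MR², so the shape factor k = I/(MR²) = 0.5.
Pure rolling means v = ωR; then KE = ½Mv² + ½I(v/R)² = ½(1+k)Mv² = (3/4)Mv².
The vertical drop is h = L sinθ = 5.65 × sin34° = 3.159 m.
Energy conservation: Mgh = (3/4)Mv², so v = √(2gh/(1+k)) = √(2 × 9.81 × 3.159 / 1.5) ≈ 6.43 m/s.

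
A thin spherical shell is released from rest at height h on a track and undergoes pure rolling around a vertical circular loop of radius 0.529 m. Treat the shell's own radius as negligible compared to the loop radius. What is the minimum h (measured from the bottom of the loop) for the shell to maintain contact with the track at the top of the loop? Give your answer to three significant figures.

With I = (2/3)MR², the ratio k = I/(MR²) is 2/3.
At the top of the loop, the minimum-contact condition is Mg = Mv_top²/r, so v_top² = gr.
With ω = v/R, the kinetic energy at speed v is ½(1+k)Mv² = (5/6)Mv².
Energy conservation from release (height h) to the top (height 2r): Mgh = Mg(2r) + (5/6)M·gr.
Thus h_min = 2r + (1+k)r/2 = r(2 + 1.667/2) = 0.529 × 2.833 ≈ 1.50 m.

h_min ≈ 1.50 m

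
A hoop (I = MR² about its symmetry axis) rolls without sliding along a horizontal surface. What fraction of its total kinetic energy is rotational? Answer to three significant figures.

fraction ≈ 0.500

For this body I = MR², i.e. k = I/(MR²) = 1.
With ω = v/R, KE_trans = ½Mv² and KE_rot = ½Iω² = ½kMv², so KE_total = ½(1+k)Mv².
The rotational fraction is therefore k/(1+k) = 1/2 ≈ 0.500.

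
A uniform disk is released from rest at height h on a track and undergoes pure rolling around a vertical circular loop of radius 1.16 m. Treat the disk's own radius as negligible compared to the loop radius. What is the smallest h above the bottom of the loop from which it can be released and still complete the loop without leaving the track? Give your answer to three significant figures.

h_min ≈ 3.19 m

Here I = (1/2)MR², so the shape factor k = I/(MR²) = 0.5.
At the top, contact is just lost when gravity alone supplies the centripetal force: Mg = Mv_top²/r, i.e. v_top² = gr.
With ω = v/R, the kinetic energy at speed v is ½(1+k)Mv² = (3/4)Mv².
Energy conservation from release (height h) to the top (height 2r): Mgh = Mg(2r) + (3/4)M·gr.
Thus h_min = 2r + (1+k)r/2 = r(2 + 1.5/2) = 1.16 × 2.75 ≈ 3.19 m.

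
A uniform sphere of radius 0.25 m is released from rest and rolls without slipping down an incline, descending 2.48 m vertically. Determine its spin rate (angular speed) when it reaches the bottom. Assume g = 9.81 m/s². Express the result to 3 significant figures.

ω ≈ 23.6 rad/s

For this body I = (2/5)MR², i.e. k = I/(MR²) = 0.4.
Pure rolling means v = ωR; then KE = ½Mv² + ½I(v/R)² = ½(1+k)Mv² = (7/10)Mv².
Energy conservation Mgh = ½(1+k)Mv² gives v = √(2gh/(1+k)) = √(2 × 9.81 × 2.48 / 1.4) = 5.895 m/s.
The angular speed follows from ω = v/R = 5.895/0.25 ≈ 23.6 rad/s.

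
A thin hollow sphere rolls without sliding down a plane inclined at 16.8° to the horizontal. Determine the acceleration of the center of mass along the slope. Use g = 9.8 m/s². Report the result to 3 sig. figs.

a ≈ 1.70 m/s²

For this body I = (2/3)MR², i.e. k = I/(MR²) = 2/3.
Newton's second law down the slope: Mg sinθ − f = Ma. The torque equation fR = Iα (with α = a/R) gives f = kMa.
Eliminating f: Mg sinθ = (1+k)Ma, so a = g sinθ/(1+k) = 9.8 × sin16.8° / 1.667 ≈ 1.70 m/s².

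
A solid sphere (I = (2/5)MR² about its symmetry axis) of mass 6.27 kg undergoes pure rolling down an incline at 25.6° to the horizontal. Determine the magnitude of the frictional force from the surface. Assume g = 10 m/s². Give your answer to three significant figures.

With I = (2/5)MR², the ratio k = I/(MR²) is 0.4.
Translational: Mg sinθ − f = Ma. Rotational about the CM: fR = Iα = kMRa, so f = kMa.
Combining, a = g sinθ/(1+k) and f = kMa = kMg sinθ/(1+k).
f = 0.4 × 6.27 × 10 × sin25.6° / 1.4 ≈ 7.74 N.

f ≈ 7.74 N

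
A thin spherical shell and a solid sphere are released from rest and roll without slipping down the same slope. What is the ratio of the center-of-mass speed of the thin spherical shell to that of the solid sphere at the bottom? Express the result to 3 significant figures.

Each satisfies Mgh = ½(1+k)Mv² with k = I/(MR²), so v ∝ 1/√(1+k).
For the thin spherical shell k = 2/3; for the solid sphere k = 0.4.
v₁/v₂ = √((1+k₂)/(1+k₁)) = √(1.4/1.667) ≈ 0.917.

v_ratio ≈ 0.917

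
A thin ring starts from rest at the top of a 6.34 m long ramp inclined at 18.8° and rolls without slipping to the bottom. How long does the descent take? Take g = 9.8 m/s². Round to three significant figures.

t ≈ 2.83 s

The moment of inertia is MR², giving k ≡ I/(MR²) = 1.
Newton's second law down the slope: Mg sinθ − f = Ma. The torque equation fR = Iα (with α = a/R) gives f = kMa.
Hence a = g sinθ/(1+k) = 9.8×sin18.8°/2 = 1.579 m/s².
With constant a from rest, t = √(2L/a) = √(2·6.34/1.579) ≈ 2.83 s.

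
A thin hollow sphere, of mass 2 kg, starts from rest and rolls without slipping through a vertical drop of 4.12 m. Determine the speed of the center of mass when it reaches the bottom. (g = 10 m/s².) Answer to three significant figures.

With I = (2/3)MR², the ratio k = I/(MR²) is 2/3.
The rolling condition ω = v/R makes the rotational term ½I(v/R)² = ½kMv², so KE_total = ½(1+k)Mv² = (5/6)Mv².
Setting Mgh = (5/6)Mv² gives v = √(2gh/(1+k)) = √(2·10·4.12/1.667) ≈ 7.03 m/s.

v ≈ 7.03 m/s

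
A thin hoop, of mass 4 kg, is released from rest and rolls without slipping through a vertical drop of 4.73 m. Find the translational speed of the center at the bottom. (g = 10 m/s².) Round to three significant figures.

Here I = MR², so the shape factor k = I/(MR²) = 1.
Pure rolling means v = ωR; then KE = ½Mv² + ½I(v/R)² = ½(1+k)Mv² = Mv².
Setting Mgh = Mv² gives v = √(2gh/(1+k)) = √(2·10·4.73/2) ≈ 6.88 m/s.

v ≈ 6.88 m/s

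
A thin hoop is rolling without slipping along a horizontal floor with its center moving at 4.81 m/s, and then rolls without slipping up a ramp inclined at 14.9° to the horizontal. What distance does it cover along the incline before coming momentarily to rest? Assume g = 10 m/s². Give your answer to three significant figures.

With I = MR², the ratio k = I/(MR²) is 1.
Since it rolls without slipping, ω = v/R and KE = ½Mv² + ½Iω² = ½(1+k)Mv² = Mv².
Setting this equal to Mgh gives the vertical rise h = (1+k)v₀²/(2g) = 2×4.81²/(2×10) = 2.314 m.
The distance along the slope is d = h/sinθ = 2.314/sin14.9° ≈ 9.00 m.

d ≈ 9.00 m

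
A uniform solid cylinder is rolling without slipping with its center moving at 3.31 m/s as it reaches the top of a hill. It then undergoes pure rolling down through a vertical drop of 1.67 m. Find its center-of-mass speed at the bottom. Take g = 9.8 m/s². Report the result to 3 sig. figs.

For this body I = (1/2)MR², i.e. k = I/(MR²) = 0.5.
Pure rolling means v = ωR; then KE = ½Mv² + ½I(v/R)² = ½(1+k)Mv² = (3/4)Mv².
Conserving energy between top and bottom: (3/4)Mv² = (3/4)Mv₀² + Mgh, hence v² = v₀² + 2gh/(1+k).
v = √(3.31² + 2×9.8×1.67/1.5) = √32.78 ≈ 5.73 m/s.

v ≈ 5.73 m/s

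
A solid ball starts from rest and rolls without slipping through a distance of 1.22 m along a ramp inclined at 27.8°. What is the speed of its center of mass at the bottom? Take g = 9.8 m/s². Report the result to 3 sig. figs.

v ≈ 2.82 m/s

The moment of inertia is (2/5)MR², giving k ≡ I/(MR²) = 0.4.
Rolling without slipping gives ω = v/R, so the total kinetic energy is ½Mv² + ½Iω² = ½(1+k)Mv² = (7/10)Mv².
The vertical drop is h = L sinθ = 1.22 × sin27.8° = 0.569 m.
Energy conservation: Mgh = (7/10)Mv², so v = √(2gh/(1+k)) = √(2 × 9.8 × 0.569 / 1.4) ≈ 2.82 m/s.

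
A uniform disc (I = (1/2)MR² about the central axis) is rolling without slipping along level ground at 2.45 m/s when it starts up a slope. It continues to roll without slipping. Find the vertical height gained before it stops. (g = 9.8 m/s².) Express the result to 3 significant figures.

The moment of inertia is (1/2)MR², giving k ≡ I/(MR²) = 0.5.
Rolling without slipping gives ω = v/R, so the total kinetic energy is ½Mv² + ½Iω² = ½(1+k)Mv² = (3/4)Mv².
At the top the kinetic energy is zero, so (3/4)Mv₀² = Mgh.
Thus h = (1+k)v₀²/(2g) = 1.5 × 2.45² / (2 × 9.8) ≈ 0.459 m.

h ≈ 0.459 m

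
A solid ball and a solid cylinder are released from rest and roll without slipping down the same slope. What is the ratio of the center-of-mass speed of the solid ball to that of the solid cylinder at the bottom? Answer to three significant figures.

Each satisfies Mgh = ½(1+k)Mv² with k = I/(MR²), so v ∝ 1/√(1+k).
For the solid ball k = 0.4; for the solid cylinder k = 0.5.
v₁/v₂ = √((1+k₂)/(1+k₁)) = √(1.5/1.4) ≈ 1.04.

v_ratio ≈ 1.04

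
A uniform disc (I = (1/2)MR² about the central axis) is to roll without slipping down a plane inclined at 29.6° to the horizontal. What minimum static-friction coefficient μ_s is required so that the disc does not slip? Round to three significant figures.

With I = (1/2)MR², the ratio k = I/(MR²) is 0.5.
Newton's second law down the slope: Mg sinθ − f = Ma. The torque equation fR = Iα (with α = a/R) gives f = kMa.
These give a = g sinθ/(1+k) and the required friction f = kMg sinθ/(1+k).
With N = Mg cosθ, the no-slip condition f ≤ μN gives μ_min = f/N = k tanθ/(1+k).
μ_min = 0.5 × tan29.6° / 1.5 ≈ 0.189.

μ_min ≈ 0.189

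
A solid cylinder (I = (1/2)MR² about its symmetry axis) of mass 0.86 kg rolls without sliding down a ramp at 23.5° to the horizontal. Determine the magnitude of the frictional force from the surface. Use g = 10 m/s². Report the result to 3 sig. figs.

For this body I = (1/2)MR², i.e. k = I/(MR²) = 0.5.
Along the incline Mg sinθ − f = Ma, and torque about the center fR = Iα = kMR²(a/R) gives f = kMa.
Combining, a = g sinθ/(1+k) and f = kMa = kMg sinθ/(1+k).
f = 0.5 × 0.86 × 10 × sin23.5° / 1.5 ≈ 1.14 N.

f ≈ 1.14 N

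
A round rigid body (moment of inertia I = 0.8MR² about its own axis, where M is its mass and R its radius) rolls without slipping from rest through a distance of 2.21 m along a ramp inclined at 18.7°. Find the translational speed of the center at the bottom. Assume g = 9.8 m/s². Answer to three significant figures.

v ≈ 2.78 m/s

Here I = 0.8MR², so the shape factor k = I/(MR²) = 0.8.
Rolling without slipping gives ω = v/R, so the total kinetic energy is ½Mv² + ½Iω² = ½(1+k)Mv² = (9/10)Mv².
The vertical drop is h = L sinθ = 2.21 × sin18.7° = 0.7086 m.
Setting Mgh = (9/10)Mv² gives v = √(2gh/(1+k)) = √(2·9.8·0.7086/1.8) ≈ 2.78 m/s.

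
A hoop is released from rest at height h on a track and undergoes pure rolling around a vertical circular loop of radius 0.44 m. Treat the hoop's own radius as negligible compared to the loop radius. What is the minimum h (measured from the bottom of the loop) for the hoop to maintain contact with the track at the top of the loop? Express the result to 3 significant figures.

h_min ≈ 1.32 m

With I = MR², the ratio k = I/(MR²) is 1.
At the top of the loop, the minimum-contact condition is Mg = Mv_top²/r, so v_top² = gr.
With ω = v/R, the kinetic energy at speed v is ½(1+k)Mv² = Mv².
Energy conservation from release (height h) to the top (height 2r): Mgh = Mg(2r) + M·gr.
Thus h_min = 2r + (1+k)r/2 = r(2 + 2/2) = 0.44 × 3 ≈ 1.32 m.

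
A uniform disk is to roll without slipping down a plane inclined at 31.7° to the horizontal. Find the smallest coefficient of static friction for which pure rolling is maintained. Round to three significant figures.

μ_min ≈ 0.206

The moment of inertia is (1/2)MR², giving k ≡ I/(MR²) = 0.5.
Along the incline Mg sinθ − f = Ma, and torque about the center fR = Iα = kMR²(a/R) gives f = kMa.
These give a = g sinθ/(1+k) and the required friction f = kMg sinθ/(1+k).
The normal force is N = Mg cosθ, so μ_min = f/N = k tanθ/(1+k).
μ_min = 0.5 × tan31.7° / 1.5 ≈ 0.206.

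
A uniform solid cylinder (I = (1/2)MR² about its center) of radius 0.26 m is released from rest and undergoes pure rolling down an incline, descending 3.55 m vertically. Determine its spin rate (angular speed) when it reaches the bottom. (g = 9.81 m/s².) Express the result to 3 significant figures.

Here I = (1/2)MR², so the shape factor k = I/(MR²) = 0.5.
Pure rolling means v = ωR; then KE = ½Mv² + ½I(v/R)² = ½(1+k)Mv² = (3/4)Mv².
Energy conservation Mgh = ½(1+k)Mv² gives v = √(2gh/(1+k)) = √(2 × 9.81 × 3.55 / 1.5) = 6.814 m/s.
The angular speed follows from ω = v/R = 6.814/0.26 ≈ 26.2 rad/s.

ω ≈ 26.2 rad/s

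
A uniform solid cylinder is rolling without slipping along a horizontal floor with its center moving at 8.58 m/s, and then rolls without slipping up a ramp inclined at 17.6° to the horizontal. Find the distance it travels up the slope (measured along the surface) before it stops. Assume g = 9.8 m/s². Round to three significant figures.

d ≈ 18.6 m

With I = (1/2)MR², the ratio k = I/(MR²) is 0.5.
Pure rolling means v = ωR; then KE = ½Mv² + ½I(v/R)² = ½(1+k)Mv² = (3/4)Mv².
Setting this equal to Mgh gives the vertical rise h = (1+k)v₀²/(2g) = 1.5×8.58²/(2×9.8) = 5.634 m.
The distance along the slope is d = h/sinθ = 5.634/sin17.6° ≈ 18.6 m.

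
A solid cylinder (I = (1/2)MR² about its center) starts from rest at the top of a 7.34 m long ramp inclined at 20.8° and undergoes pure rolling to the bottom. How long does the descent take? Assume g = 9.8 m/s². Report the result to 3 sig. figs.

With I = (1/2)MR², the ratio k = I/(MR²) is 0.5.
Newton's second law down the slope: Mg sinθ − f = Ma. The torque equation fR = Iα (with α = a/R) gives f = kMa.
Hence a = g sinθ/(1+k) = 9.8×sin20.8°/1.5 = 2.32 m/s².
With constant a from rest, t = √(2L/a) = √(2·7.34/2.32) ≈ 2.52 s.

t ≈ 2.52 s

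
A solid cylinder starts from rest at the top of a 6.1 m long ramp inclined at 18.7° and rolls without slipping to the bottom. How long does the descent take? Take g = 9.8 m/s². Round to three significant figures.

For this body I = (1/2)MR², i.e. k = I/(MR²) = 0.5.
Translational: Mg sinθ − f = Ma. Rotational about the CM: fR = Iα = kMRa, so f = kMa.
Hence a = g sinθ/(1+k) = 9.8×sin18.7°/1.5 = 2.095 m/s².
With constant a from rest, t = √(2L/a) = √(2·6.1/2.095) ≈ 2.41 s.

t ≈ 2.41 s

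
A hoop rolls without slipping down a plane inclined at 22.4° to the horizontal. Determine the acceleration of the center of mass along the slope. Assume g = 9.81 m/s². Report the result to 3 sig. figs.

The moment of inertia is MR², giving k ≡ I/(MR²) = 1.
Translational: Mg sinθ − f = Ma. Rotational about the CM: fR = Iα = kMRa, so f = kMa.
Eliminating f: Mg sinθ = (1+k)Ma, so a = g sinθ/(1+k) = 9.81 × sin22.4° / 2 ≈ 1.87 m/s².

a ≈ 1.87 m/s²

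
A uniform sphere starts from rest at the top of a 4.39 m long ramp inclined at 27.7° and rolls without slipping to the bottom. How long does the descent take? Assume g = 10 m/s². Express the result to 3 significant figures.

With I = (2/5)MR², the ratio k = I/(MR²) is 0.4.
Translational: Mg sinθ − f = Ma. Rotational about the CM: fR = Iα = kMRa, so f = kMa.
Hence a = g sinθ/(1+k) = 10×sin27.7°/1.4 = 3.32 m/s².
With constant a from rest, t = √(2L/a) = √(2·4.39/3.32) ≈ 1.63 s.

t ≈ 1.63 s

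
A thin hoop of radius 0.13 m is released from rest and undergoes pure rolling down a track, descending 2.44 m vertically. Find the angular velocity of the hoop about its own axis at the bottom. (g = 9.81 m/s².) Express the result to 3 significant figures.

Here I = MR², so the shape factor k = I/(MR²) = 1.
Since it rolls without slipping, ω = v/R and KE = ½Mv² + ½Iω² = ½(1+k)Mv² = Mv².
Energy conservation Mgh = ½(1+k)Mv² gives v = √(2gh/(1+k)) = √(2 × 9.81 × 2.44 / 2) = 4.892 m/s.
The angular speed follows from ω = v/R = 4.892/0.13 ≈ 37.6 rad/s.

ω ≈ 37.6 rad/s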